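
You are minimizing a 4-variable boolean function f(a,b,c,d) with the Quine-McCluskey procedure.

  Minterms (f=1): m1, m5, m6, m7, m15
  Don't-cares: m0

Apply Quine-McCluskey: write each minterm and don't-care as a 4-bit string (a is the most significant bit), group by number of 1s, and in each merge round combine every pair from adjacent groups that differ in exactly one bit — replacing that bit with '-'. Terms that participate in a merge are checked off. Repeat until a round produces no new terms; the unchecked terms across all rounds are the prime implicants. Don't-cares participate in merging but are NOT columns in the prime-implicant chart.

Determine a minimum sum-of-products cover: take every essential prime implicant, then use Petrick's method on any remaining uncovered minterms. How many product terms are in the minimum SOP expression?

[col 0] 0000*, 0001*, 0101*, 0110*, 0111*, 1111*
[col 1] -111, 0-01, 000-, 01-1, 011-
Prime implicants: -111, 0-01, 000-, 01-1, 011-
PI chart (minterm → PIs covering it):
  1 | 0-01,000-
  5 | 0-01,01-1
  6 | 011-  (sole → essential)
  7 | -111,01-1,011-
  15 | -111  (sole → essential)
Essential prime implicants: -111, 011-
Petrick residual → 0-01
Minimum SOP uses 3 PIs: bcd + a'c'd + a'bc

3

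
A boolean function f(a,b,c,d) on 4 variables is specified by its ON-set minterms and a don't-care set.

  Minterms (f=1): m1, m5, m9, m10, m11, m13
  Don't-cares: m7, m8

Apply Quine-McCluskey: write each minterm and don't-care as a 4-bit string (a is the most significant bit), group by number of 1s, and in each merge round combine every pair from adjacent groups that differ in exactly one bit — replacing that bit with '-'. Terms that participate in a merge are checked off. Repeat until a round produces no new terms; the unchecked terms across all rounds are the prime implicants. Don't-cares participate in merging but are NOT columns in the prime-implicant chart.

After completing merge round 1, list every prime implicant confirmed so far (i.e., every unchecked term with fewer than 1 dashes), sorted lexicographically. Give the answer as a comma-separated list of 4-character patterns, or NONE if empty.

NONE

Round 0: 0001✓ 0101✓ 0111✓ 1000✓ 1001✓ 1010✓ 1011✓ 1101✓
Round 1: -001✓ -101✓ 0-01✓ 01-1 1-01✓ 10-0✓ 10-1✓ 100-✓ 101-✓
Round 2: --01 10--
PIs = {--01, 01-1, 10--}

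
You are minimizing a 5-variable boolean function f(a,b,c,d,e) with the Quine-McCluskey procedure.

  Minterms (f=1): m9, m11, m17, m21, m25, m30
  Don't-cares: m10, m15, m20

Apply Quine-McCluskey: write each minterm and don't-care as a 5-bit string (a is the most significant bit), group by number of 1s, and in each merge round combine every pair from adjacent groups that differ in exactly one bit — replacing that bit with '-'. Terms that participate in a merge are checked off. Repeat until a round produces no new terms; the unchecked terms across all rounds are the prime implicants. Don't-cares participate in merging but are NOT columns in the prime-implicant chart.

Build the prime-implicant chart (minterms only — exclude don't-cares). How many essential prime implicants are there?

1

Round 0: 01001✓ 01010✓ 01011✓ 01111✓ 10001✓ 10100✓ 10101✓ 11001✓ 11110
Round 1: -1001 01-11 010-1 0101- 1-001 10-01 1010-
PIs = {-1001, 01-11, 010-1, 0101-, 1-001, 10-01, 1010-, 11110}
Coverage chart:
  m9: -1001,010-1
  m11: 01-11,010-1,0101-
  m17: 1-001,10-01
  m21: 10-01,1010-
  m25: -1001,1-001
  m30: 11110 ←essential
Essential: 11110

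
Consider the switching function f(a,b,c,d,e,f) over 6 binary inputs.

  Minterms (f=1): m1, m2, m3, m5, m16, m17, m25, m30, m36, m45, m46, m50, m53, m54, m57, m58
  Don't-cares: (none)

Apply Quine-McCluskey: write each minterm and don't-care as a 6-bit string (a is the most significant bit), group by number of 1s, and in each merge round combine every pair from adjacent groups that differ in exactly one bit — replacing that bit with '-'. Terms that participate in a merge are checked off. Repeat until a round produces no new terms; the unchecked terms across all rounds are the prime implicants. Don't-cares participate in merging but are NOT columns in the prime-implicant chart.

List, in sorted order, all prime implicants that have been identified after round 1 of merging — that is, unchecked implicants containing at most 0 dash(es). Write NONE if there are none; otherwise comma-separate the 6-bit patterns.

[col 0] 000001*, 000010*, 000011*, 000101*, 010000*, 010001*, 011001*, 011110, 100100, 101101, 101110, 110010*, 110101, 110110*, 111001*, 111010*
[col 1] -11001, 0-0001, 000-01, 0000-1, 00001-, 01-001, 01000-, 11-010, 110-10
Prime implicants: -11001, 0-0001, 000-01, 0000-1, 00001-, 01-001, 01000-, 011110, 100100, 101101, 101110, 11-010, 110-10, 110101

011110, 100100, 101101, 101110, 110101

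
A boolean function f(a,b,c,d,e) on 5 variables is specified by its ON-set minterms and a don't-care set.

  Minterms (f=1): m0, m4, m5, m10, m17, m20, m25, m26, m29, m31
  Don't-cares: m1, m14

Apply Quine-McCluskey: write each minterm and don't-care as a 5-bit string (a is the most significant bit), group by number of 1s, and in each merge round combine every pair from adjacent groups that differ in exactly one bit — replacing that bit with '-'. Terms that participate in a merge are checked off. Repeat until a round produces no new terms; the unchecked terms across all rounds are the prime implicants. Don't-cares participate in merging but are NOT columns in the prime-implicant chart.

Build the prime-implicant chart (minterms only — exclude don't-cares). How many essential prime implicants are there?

Round 0: 00000✓ 00001✓ 00100✓ 00101✓ 01010✓ 01110✓ 10001✓ 10100✓ 11001✓ 11010✓ 11101✓ 11111✓
Round 1: -0001 -0100 -1010 00-00✓ 00-01✓ 0000-✓ 0010-✓ 01-10 1-001 11-01 111-1
Round 2: 00-0-
PIs = {-0001, -0100, -1010, 00-0-, 01-10, 1-001, 11-01, 111-1}
Coverage chart:
  m0: 00-0- ←essential
  m4: -0100,00-0-
  m5: 00-0- ←essential
  m10: -1010,01-10
  m17: -0001,1-001
  m20: -0100 ←essential
  m25: 1-001,11-01
  m26: -1010 ←essential
  m29: 11-01,111-1
  m31: 111-1 ←essential
Essential: -0100, -1010, 00-0-, 111-1

4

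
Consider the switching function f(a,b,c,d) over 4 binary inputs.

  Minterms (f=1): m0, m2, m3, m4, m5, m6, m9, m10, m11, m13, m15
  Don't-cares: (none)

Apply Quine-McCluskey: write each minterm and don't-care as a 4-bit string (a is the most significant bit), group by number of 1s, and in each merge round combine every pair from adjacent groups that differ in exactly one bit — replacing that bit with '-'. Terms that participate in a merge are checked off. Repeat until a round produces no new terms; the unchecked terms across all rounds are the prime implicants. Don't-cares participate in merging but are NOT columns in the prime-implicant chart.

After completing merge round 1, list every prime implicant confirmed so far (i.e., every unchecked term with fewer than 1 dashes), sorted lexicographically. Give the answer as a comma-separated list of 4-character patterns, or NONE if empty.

NONE

[col 0] 0000*, 0010*, 0011*, 0100*, 0101*, 0110*, 1001*, 1010*, 1011*, 1101*, 1111*
[col 1] -010*, -011*, -101, 0-00*, 0-10*, 00-0*, 001-*, 01-0*, 010-, 1-01*, 1-11*, 10-1*, 101-*, 11-1*
[col 2] -01-, 0--0, 1--1
Prime implicants: -01-, -101, 0--0, 010-, 1--1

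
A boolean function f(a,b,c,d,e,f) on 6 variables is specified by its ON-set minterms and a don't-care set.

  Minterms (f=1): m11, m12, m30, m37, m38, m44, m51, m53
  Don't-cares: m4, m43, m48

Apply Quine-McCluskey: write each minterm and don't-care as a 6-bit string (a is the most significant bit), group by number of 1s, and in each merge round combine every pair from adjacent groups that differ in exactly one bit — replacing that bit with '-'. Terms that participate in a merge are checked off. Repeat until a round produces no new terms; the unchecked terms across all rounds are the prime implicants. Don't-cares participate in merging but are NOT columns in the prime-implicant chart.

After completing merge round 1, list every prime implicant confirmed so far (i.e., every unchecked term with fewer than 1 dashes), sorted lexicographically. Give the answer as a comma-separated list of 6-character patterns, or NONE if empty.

size-2^0 implicants → 000100(✓)  001011(✓)  001100(✓)  011110  100101(✓)  100110  101011(✓)  101100(✓)  110000  110011  110101(✓)
size-2^1 implicants → -01011  -01100  00-100  1-0101
Unchecked terms (primes): -01011, -01100, 00-100, 011110, 1-0101, 100110, 110000, 110011

011110, 100110, 110000, 110011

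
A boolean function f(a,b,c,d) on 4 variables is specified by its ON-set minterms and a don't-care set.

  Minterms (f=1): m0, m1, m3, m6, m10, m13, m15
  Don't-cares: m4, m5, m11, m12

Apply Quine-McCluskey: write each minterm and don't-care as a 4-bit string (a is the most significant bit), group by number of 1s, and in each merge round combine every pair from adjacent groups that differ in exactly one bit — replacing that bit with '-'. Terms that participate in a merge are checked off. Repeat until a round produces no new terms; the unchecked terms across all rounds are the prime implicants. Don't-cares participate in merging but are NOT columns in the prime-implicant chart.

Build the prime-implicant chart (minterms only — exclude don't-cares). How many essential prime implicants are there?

3

Round 0: 0000✓ 0001✓ 0011✓ 0100✓ 0101✓ 0110✓ 1010✓ 1011✓ 1100✓ 1101✓ 1111✓
Round 1: -011 -100✓ -101✓ 0-00✓ 0-01✓ 00-1 000-✓ 01-0 010-✓ 1-11 101- 11-1 110-✓
Round 2: -10- 0-0-
PIs = {-011, -10-, 0-0-, 00-1, 01-0, 1-11, 101-, 11-1}
Coverage chart:
  m0: 0-0- ←essential
  m1: 0-0-,00-1
  m3: -011,00-1
  m6: 01-0 ←essential
  m10: 101- ←essential
  m13: -10-,11-1
  m15: 1-11,11-1
Essential: 0-0-, 01-0, 101-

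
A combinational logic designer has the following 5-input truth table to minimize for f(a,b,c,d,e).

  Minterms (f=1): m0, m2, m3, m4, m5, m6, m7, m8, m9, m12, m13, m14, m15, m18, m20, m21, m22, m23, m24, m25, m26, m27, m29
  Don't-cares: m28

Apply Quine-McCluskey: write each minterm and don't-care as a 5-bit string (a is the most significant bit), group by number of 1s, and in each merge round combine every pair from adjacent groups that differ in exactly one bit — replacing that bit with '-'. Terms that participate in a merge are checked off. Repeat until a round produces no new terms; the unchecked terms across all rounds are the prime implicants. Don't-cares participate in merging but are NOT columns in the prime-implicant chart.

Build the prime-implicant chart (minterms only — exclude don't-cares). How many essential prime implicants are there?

Round 0: 00000✓ 00010✓ 00011✓ 00100✓ 00101✓ 00110✓ 00111✓ 01000✓ 01001✓ 01100✓ 01101✓ 01110✓ 01111✓ 10010✓ 10100✓ 10101✓ 10110✓ 10111✓ 11000✓ 11001✓ 11010✓ 11011✓ 11100✓ 11101✓
Round 1: -0010✓ -0100✓ -0101✓ -0110✓ -0111✓ -1000✓ -1001✓ -1100✓ -1101✓ 0-000✓ 0-100✓ 0-101✓ 0-110✓ 0-111✓ 00-00✓ 00-10✓ 00-11✓ 000-0✓ 0001-✓ 001-0✓ 001-1✓ 0010-✓ 0011-✓ 01-00✓ 01-01✓ 0100-✓ 011-0✓ 011-1✓ 0110-✓ 0111-✓ 1-010 1-100✓ 1-101✓ 10-10✓ 101-0✓ 101-1✓ 1010-✓ 1011-✓ 11-00✓ 11-01✓ 110-0✓ 110-1✓ 1100-✓ 1101-✓ 1110-✓
Round 2: --100✓ --101✓ -0-10 -01-0✓ -01-1✓ -010-✓ -011-✓ -1-00✓ -1-01✓ -100-✓ -110-✓ 0--00 0-1-0✓ 0-1-1✓ 0-10-✓ 0-11-✓ 00--0 00-1- 001--✓ 01-0-✓ 011--✓ 1-10-✓ 101--✓ 11-0-✓ 110--
Round 3: --10- -01-- -1-0- 0-1--
PIs = {--10-, -0-10, -01--, -1-0-, 0--00, 0-1--, 00--0, 00-1-, 1-010, 110--}
Coverage chart:
  m0: 0--00,00--0
  m2: -0-10,00--0,00-1-
  m3: 00-1- ←essential
  m4: --10-,-01--,0--00,0-1--,00--0
  m5: --10-,-01--,0-1--
  m6: -0-10,-01--,0-1--,00--0,00-1-
  m7: -01--,0-1--,00-1-
  m8: -1-0-,0--00
  m9: -1-0- ←essential
  m12: --10-,-1-0-,0--00,0-1--
  m13: --10-,-1-0-,0-1--
  m14: 0-1-- ←essential
  m15: 0-1-- ←essential
  m18: -0-10,1-010
  m20: --10-,-01--
  m21: --10-,-01--
  m22: -0-10,-01--
  m23: -01-- ←essential
  m24: -1-0-,110--
  m25: -1-0-,110--
  m26: 1-010,110--
  m27: 110-- ←essential
  m29: --10-,-1-0-
Essential: -01--, -1-0-, 0-1--, 00-1-, 110--

5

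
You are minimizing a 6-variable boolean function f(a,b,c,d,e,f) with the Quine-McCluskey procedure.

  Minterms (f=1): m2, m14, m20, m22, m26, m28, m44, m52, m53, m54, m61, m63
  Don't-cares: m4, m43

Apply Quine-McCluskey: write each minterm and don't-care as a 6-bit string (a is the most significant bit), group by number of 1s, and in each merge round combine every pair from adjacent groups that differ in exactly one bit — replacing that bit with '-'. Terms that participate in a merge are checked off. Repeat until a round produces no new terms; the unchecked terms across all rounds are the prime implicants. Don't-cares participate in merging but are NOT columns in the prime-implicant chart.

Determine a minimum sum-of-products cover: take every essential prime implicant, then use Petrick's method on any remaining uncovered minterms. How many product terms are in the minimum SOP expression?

[col 0] 000010, 000100*, 001110, 010100*, 010110*, 011010, 011100*, 101011, 101100, 110100*, 110101*, 110110*, 111101*, 111111*
[col 1] -10100*, -10110*, 0-0100, 01-100, 0101-0*, 11-101, 1101-0*, 11010-, 1111-1
[col 2] -101-0
Prime implicants: -101-0, 0-0100, 000010, 001110, 01-100, 011010, 101011, 101100, 11-101, 11010-, 1111-1
PI chart (minterm → PIs covering it):
  2 | 000010  (sole → essential)
  14 | 001110  (sole → essential)
  20 | -101-0,0-0100,01-100
  22 | -101-0  (sole → essential)
  26 | 011010  (sole → essential)
  28 | 01-100  (sole → essential)
  44 | 101100  (sole → essential)
  52 | -101-0,11010-
  53 | 11-101,11010-
  54 | -101-0  (sole → essential)
  61 | 11-101,1111-1
  63 | 1111-1  (sole → essential)
Essential prime implicants: -101-0, 000010, 001110, 01-100, 011010, 101100, 1111-1
Petrick residual → 11-101
Minimum SOP uses 8 PIs: bc'df' + a'b'c'd'ef' + a'b'cdef' + a'bde'f' + a'bcd'ef' + ab'cde'f' + abde'f + abcdf

8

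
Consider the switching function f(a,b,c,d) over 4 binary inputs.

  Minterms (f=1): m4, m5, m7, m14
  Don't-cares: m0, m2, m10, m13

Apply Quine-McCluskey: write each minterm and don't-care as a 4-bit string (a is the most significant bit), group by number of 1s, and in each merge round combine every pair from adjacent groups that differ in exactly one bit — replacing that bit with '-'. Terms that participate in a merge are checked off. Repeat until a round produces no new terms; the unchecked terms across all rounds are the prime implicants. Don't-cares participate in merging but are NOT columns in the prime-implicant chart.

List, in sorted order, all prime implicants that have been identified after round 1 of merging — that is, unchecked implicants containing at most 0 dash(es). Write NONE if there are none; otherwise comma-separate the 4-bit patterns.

NONE

size-2^0 implicants → 0000(✓)  0010(✓)  0100(✓)  0101(✓)  0111(✓)  1010(✓)  1101(✓)  1110(✓)
size-2^1 implicants → -010  -101  0-00  00-0  01-1  010-  1-10
Unchecked terms (primes): -010, -101, 0-00, 00-0, 01-1, 010-, 1-10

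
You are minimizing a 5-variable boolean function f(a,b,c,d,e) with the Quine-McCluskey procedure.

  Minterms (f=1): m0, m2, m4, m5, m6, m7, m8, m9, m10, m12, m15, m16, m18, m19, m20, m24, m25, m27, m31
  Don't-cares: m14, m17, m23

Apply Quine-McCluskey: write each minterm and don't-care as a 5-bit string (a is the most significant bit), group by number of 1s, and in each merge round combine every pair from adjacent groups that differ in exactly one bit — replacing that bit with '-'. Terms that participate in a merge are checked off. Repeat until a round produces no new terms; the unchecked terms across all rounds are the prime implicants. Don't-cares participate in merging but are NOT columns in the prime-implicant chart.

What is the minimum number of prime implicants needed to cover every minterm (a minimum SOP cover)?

7

Round 0: 00000✓ 00010✓ 00100✓ 00101✓ 00110✓ 00111✓ 01000✓ 01001✓ 01010✓ 01100✓ 01110✓ 01111✓ 10000✓ 10001✓ 10010✓ 10011✓ 10100✓ 10111✓ 11000✓ 11001✓ 11011✓ 11111✓
Round 1: -0000✓ -0010✓ -0100✓ -0111✓ -1000✓ -1001✓ -1111✓ 0-000✓ 0-010✓ 0-100✓ 0-110✓ 0-111✓ 00-00✓ 00-10✓ 000-0✓ 001-0✓ 001-1✓ 0010-✓ 0011-✓ 01-00✓ 01-10✓ 010-0✓ 0100-✓ 011-0✓ 0111-✓ 1-000✓ 1-001✓ 1-011✓ 1-111✓ 10-00✓ 10-11✓ 100-0✓ 100-1✓ 1000-✓ 1001-✓ 11-11✓ 110-1✓ 1100-✓
Round 2: --000 --111 -0-00 -00-0 -100- 0--00✓ 0--10✓ 0-0-0✓ 0-1-0✓ 0-11- 00--0✓ 001-- 01--0✓ 1--11 1-0-1 1-00- 100--
Round 3: 0---0
PIs = {--000, --111, -0-00, -00-0, -100-, 0---0, 0-11-, 001--, 1--11, 1-0-1, 1-00-, 100--}
Coverage chart:
  m0: --000,-0-00,-00-0,0---0
  m2: -00-0,0---0
  m4: -0-00,0---0,001--
  m5: 001-- ←essential
  m6: 0---0,0-11-,001--
  m7: --111,0-11-,001--
  m8: --000,-100-,0---0
  m9: -100- ←essential
  m10: 0---0 ←essential
  m12: 0---0 ←essential
  m15: --111,0-11-
  m16: --000,-0-00,-00-0,1-00-,100--
  m18: -00-0,100--
  m19: 1--11,1-0-1,100--
  m20: -0-00 ←essential
  m24: --000,-100-,1-00-
  m25: -100-,1-0-1,1-00-
  m27: 1--11,1-0-1
  m31: --111,1--11
Essential: -0-00, -100-, 0---0, 001--
Petrick residual → --111, -00-0, 1--11
Min cover (7 terms): cde + b'd'e' + b'c'e' + bc'd' + a'e' + a'b'c + ade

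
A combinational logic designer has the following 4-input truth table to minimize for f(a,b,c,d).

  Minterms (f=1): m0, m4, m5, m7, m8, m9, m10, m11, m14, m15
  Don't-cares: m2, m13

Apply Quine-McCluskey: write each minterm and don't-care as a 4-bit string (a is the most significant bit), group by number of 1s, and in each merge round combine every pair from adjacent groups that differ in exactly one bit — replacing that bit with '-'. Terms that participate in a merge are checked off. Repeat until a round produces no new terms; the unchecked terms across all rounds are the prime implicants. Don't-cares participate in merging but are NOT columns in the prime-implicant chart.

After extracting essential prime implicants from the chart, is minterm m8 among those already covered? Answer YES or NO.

size-2^0 implicants → 0000(✓)  0010(✓)  0100(✓)  0101(✓)  0111(✓)  1000(✓)  1001(✓)  1010(✓)  1011(✓)  1101(✓)  1110(✓)  1111(✓)
size-2^1 implicants → -000(✓)  -010(✓)  -101(✓)  -111(✓)  0-00  00-0(✓)  01-1(✓)  010-  1-01(✓)  1-10(✓)  1-11(✓)  10-0(✓)  10-1(✓)  100-(✓)  101-(✓)  11-1(✓)  111-(✓)
size-2^2 implicants → -0-0  -1-1  1--1  1-1-  10--
Unchecked terms (primes): -0-0, -1-1, 0-00, 010-, 1--1, 1-1-, 10--
Minterm coverage:
  m0 ⊆ -0-0,0-00
  m4 ⊆ 0-00,010-
  m5 ⊆ -1-1,010-
  m7 ⊆ -1-1 [E]
  m8 ⊆ -0-0,10--
  m9 ⊆ 1--1,10--
  m10 ⊆ -0-0,1-1-,10--
  m11 ⊆ 1--1,1-1-,10--
  m14 ⊆ 1-1- [E]
  m15 ⊆ -1-1,1--1,1-1-
E = {-1-1, 1-1-}

NO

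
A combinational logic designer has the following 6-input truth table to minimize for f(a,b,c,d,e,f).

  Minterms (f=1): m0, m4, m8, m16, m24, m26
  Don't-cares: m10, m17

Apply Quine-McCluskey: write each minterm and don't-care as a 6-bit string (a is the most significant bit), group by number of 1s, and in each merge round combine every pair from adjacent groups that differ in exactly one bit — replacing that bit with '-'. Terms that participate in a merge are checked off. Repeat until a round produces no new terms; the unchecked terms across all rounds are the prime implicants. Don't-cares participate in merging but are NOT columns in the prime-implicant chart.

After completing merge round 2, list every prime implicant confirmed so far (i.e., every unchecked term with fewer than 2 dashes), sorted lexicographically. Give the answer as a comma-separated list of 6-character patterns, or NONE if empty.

000-00, 01000-

size-2^0 implicants → 000000(✓)  000100(✓)  001000(✓)  001010(✓)  010000(✓)  010001(✓)  011000(✓)  011010(✓)
size-2^1 implicants → 0-0000(✓)  0-1000(✓)  0-1010(✓)  00-000(✓)  000-00  0010-0(✓)  01-000(✓)  01000-  0110-0(✓)
size-2^2 implicants → 0--000  0-10-0
Unchecked terms (primes): 0--000, 0-10-0, 000-00, 01000-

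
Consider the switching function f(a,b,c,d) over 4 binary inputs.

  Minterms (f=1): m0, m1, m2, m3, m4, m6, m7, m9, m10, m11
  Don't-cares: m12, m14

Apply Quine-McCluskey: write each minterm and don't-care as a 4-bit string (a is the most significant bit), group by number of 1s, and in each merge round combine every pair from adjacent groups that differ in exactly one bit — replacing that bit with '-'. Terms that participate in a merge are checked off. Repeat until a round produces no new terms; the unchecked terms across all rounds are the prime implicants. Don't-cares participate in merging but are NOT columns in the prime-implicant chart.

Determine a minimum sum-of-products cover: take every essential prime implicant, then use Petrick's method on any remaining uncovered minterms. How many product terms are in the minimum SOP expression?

Round 0: 0000✓ 0001✓ 0010✓ 0011✓ 0100✓ 0110✓ 0111✓ 1001✓ 1010✓ 1011✓ 1100✓ 1110✓
Round 1: -001✓ -010✓ -011✓ -100✓ -110✓ 0-00✓ 0-10✓ 0-11✓ 00-0✓ 00-1✓ 000-✓ 001-✓ 01-0✓ 011-✓ 1-10✓ 10-1✓ 101-✓ 11-0✓
Round 2: --10 -0-1 -01- -1-0 0--0 0-1- 00--
PIs = {--10, -0-1, -01-, -1-0, 0--0, 0-1-, 00--}
Coverage chart:
  m0: 0--0,00--
  m1: -0-1,00--
  m2: --10,-01-,0--0,0-1-,00--
  m3: -0-1,-01-,0-1-,00--
  m4: -1-0,0--0
  m6: --10,-1-0,0--0,0-1-
  m7: 0-1- ←essential
  m9: -0-1 ←essential
  m10: --10,-01-
  m11: -0-1,-01-
Essential: -0-1, 0-1-
Petrick residual → --10, 0--0
Min cover (4 terms): cd' + b'd + a'd' + a'c

4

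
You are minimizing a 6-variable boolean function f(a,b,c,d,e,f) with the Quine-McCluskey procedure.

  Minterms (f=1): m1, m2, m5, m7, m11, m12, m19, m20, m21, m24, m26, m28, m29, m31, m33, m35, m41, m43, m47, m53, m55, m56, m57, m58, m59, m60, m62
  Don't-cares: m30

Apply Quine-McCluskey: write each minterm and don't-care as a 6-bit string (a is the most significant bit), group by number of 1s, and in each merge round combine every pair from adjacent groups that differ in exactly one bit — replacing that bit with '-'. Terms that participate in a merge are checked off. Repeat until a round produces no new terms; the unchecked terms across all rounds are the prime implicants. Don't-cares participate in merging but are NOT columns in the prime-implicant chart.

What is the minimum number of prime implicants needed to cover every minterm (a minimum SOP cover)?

13

size-2^0 implicants → 000001(✓)  000010  000101(✓)  000111(✓)  001011(✓)  001100(✓)  010011  010100(✓)  010101(✓)  011000(✓)  011010(✓)  011100(✓)  011101(✓)  011110(✓)  011111(✓)  100001(✓)  100011(✓)  101001(✓)  101011(✓)  101111(✓)  110101(✓)  110111(✓)  111000(✓)  111001(✓)  111010(✓)  111011(✓)  111100(✓)  111110(✓)
size-2^1 implicants → -00001  -01011  -10101  -11000(✓)  -11010(✓)  -11100(✓)  -11110(✓)  0-0101  0-1100  000-01  0001-1  01-100(✓)  01-101(✓)  01010-(✓)  011-00(✓)  011-10(✓)  0110-0(✓)  0111-0(✓)  0111-1(✓)  01110-(✓)  01111-(✓)  1-1001(✓)  1-1011(✓)  10-001(✓)  10-011(✓)  1000-1(✓)  101-11  1010-1(✓)  1101-1  111-00(✓)  111-10(✓)  1110-0(✓)  1110-1(✓)  11100-(✓)  11101-(✓)  1111-0(✓)
size-2^2 implicants → -11-00(✓)  -11-10(✓)  -110-0(✓)  -111-0(✓)  01-10-  011--0(✓)  0111--  1-10-1  10-0-1  111--0(✓)  1110--
size-2^3 implicants → -11--0
Unchecked terms (primes): -00001, -01011, -10101, -11--0, 0-0101, 0-1100, 000-01, 000010, 0001-1, 01-10-, 010011, 0111--, 1-10-1, 10-0-1, 101-11, 1101-1, 1110--
Minterm coverage:
  m1 ⊆ -00001,000-01
  m2 ⊆ 000010 [E]
  m5 ⊆ 0-0101,000-01,0001-1
  m7 ⊆ 0001-1 [E]
  m11 ⊆ -01011 [E]
  m12 ⊆ 0-1100 [E]
  m19 ⊆ 010011 [E]
  m20 ⊆ 01-10- [E]
  m21 ⊆ -10101,0-0101,01-10-
  m24 ⊆ -11--0 [E]
  m26 ⊆ -11--0 [E]
  m28 ⊆ -11--0,0-1100,01-10-,0111--
  m29 ⊆ 01-10-,0111--
  m31 ⊆ 0111-- [E]
  m33 ⊆ -00001,10-0-1
  m35 ⊆ 10-0-1 [E]
  m41 ⊆ 1-10-1,10-0-1
  m43 ⊆ -01011,1-10-1,10-0-1,101-11
  m47 ⊆ 101-11 [E]
  m53 ⊆ -10101,1101-1
  m55 ⊆ 1101-1 [E]
  m56 ⊆ -11--0,1110--
  m57 ⊆ 1-10-1,1110--
  m58 ⊆ -11--0,1110--
  m59 ⊆ 1-10-1,1110--
  m60 ⊆ -11--0 [E]
  m62 ⊆ -11--0 [E]
E = {-01011, -11--0, 0-1100, 000010, 0001-1, 01-10-, 010011, 0111--, 10-0-1, 101-11, 1101-1}
Petrick residual → -00001, 1-10-1
Cover = b'c'd'e'f + b'cd'ef + bcf' + a'cde'f' + a'b'c'd'ef' + a'b'c'df + a'bde' + a'bc'd'ef + a'bcd + acd'f + ab'd'f + ab'cef + abc'df  |cover|=13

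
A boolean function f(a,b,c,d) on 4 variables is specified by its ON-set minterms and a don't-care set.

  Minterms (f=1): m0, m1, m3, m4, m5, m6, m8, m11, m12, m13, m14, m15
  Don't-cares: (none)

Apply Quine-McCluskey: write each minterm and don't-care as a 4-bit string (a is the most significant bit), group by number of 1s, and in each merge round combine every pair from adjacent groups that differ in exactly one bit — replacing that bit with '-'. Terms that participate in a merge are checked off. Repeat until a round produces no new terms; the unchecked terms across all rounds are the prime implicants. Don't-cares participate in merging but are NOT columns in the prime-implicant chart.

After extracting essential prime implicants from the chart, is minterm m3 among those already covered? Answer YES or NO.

NO

[col 0] 0000*, 0001*, 0011*, 0100*, 0101*, 0110*, 1000*, 1011*, 1100*, 1101*, 1110*, 1111*
[col 1] -000*, -011, -100*, -101*, -110*, 0-00*, 0-01*, 00-1, 000-*, 01-0*, 010-*, 1-00*, 1-11, 11-0*, 11-1*, 110-*, 111-*
[col 2] --00, -1-0, -10-, 0-0-, 11--
Prime implicants: --00, -011, -1-0, -10-, 0-0-, 00-1, 1-11, 11--
PI chart (minterm → PIs covering it):
  0 | --00,0-0-
  1 | 0-0-,00-1
  3 | -011,00-1
  4 | --00,-1-0,-10-,0-0-
  5 | -10-,0-0-
  6 | -1-0  (sole → essential)
  8 | --00  (sole → essential)
  11 | -011,1-11
  12 | --00,-1-0,-10-,11--
  13 | -10-,11--
  14 | -1-0,11--
  15 | 1-11,11--
Essential prime implicants: --00, -1-0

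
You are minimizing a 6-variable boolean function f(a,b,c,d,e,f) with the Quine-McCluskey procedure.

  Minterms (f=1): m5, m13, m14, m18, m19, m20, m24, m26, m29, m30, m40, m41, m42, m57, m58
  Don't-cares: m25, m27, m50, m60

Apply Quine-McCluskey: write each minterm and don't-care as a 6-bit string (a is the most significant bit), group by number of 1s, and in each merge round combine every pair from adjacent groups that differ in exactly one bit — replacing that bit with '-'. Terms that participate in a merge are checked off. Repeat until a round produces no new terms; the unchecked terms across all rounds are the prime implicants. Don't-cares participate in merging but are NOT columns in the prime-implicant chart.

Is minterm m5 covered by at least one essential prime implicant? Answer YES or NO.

YES

Round 0: 000101✓ 001101✓ 001110✓ 010010✓ 010011✓ 010100 011000✓ 011001✓ 011010✓ 011011✓ 011101✓ 011110✓ 101000✓ 101001✓ 101010✓ 110010✓ 111001✓ 111010✓ 111100
Round 1: -10010✓ -11001 -11010✓ 0-1101 0-1110 00-101 01-010✓ 01-011✓ 01001-✓ 011-01 011-10 0110-0✓ 0110-1✓ 01100-✓ 01101-✓ 1-1001 1-1010 1010-0 10100- 11-010✓
Round 2: -1-010 01-01- 0110--
PIs = {-1-010, -11001, 0-1101, 0-1110, 00-101, 01-01-, 010100, 011-01, 011-10, 0110--, 1-1001, 1-1010, 1010-0, 10100-, 111100}
Coverage chart:
  m5: 00-101 ←essential
  m13: 0-1101,00-101
  m14: 0-1110 ←essential
  m18: -1-010,01-01-
  m19: 01-01- ←essential
  m20: 010100 ←essential
  m24: 0110-- ←essential
  m26: -1-010,01-01-,011-10,0110--
  m29: 0-1101,011-01
  m30: 0-1110,011-10
  m40: 1010-0,10100-
  m41: 1-1001,10100-
  m42: 1-1010,1010-0
  m57: -11001,1-1001
  m58: -1-010,1-1010
Essential: 0-1110, 00-101, 01-01-, 010100, 0110--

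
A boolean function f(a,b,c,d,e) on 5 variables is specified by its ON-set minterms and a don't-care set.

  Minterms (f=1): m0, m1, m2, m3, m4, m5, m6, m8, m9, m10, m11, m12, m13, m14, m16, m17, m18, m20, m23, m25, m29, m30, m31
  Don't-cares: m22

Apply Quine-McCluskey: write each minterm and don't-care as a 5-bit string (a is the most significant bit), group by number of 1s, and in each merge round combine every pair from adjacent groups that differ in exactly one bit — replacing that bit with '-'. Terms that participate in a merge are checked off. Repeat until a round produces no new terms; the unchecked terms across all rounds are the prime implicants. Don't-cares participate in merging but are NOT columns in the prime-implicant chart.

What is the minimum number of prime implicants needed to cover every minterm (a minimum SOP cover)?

7

[col 0] 00000*, 00001*, 00010*, 00011*, 00100*, 00101*, 00110*, 01000*, 01001*, 01010*, 01011*, 01100*, 01101*, 01110*, 10000*, 10001*, 10010*, 10100*, 10110*, 10111*, 11001*, 11101*, 11110*, 11111*
[col 1] -0000*, -0001*, -0010*, -0100*, -0110*, -1001*, -1101*, -1110*, 0-000*, 0-001*, 0-010*, 0-011*, 0-100*, 0-101*, 0-110*, 00-00*, 00-01*, 00-10*, 000-0*, 000-1*, 0000-*, 0001-*, 001-0*, 0010-*, 01-00*, 01-01*, 01-10*, 010-0*, 010-1*, 0100-*, 0101-*, 011-0*, 0110-*, 1-001*, 1-110*, 1-111*, 10-00*, 10-10*, 100-0*, 1000-*, 101-0*, 1011-*, 11-01*, 111-1, 1111-*
[col 2] --001, --110, -0-00*, -0-10*, -00-0*, -000-, -01-0*, -1-01, 0--00*, 0--01*, 0--10*, 0-0-0*, 0-0-1*, 0-00-*, 0-01-*, 0-1-0*, 0-10-*, 00--0*, 00-0-*, 000--*, 01--0*, 01-0-*, 010--*, 1-11-, 10--0*
[col 3] -0--0, 0---0, 0--0-, 0-0--
Prime implicants: --001, --110, -0--0, -000-, -1-01, 0---0, 0--0-, 0-0--, 1-11-, 111-1
PI chart (minterm → PIs covering it):
  0 | -0--0,-000-,0---0,0--0-,0-0--
  1 | --001,-000-,0--0-,0-0--
  2 | -0--0,0---0,0-0--
  3 | 0-0--  (sole → essential)
  4 | -0--0,0---0,0--0-
  5 | 0--0-  (sole → essential)
  6 | --110,-0--0,0---0
  8 | 0---0,0--0-,0-0--
  9 | --001,-1-01,0--0-,0-0--
  10 | 0---0,0-0--
  11 | 0-0--  (sole → essential)
  12 | 0---0,0--0-
  13 | -1-01,0--0-
  14 | --110,0---0
  16 | -0--0,-000-
  17 | --001,-000-
  18 | -0--0  (sole → essential)
  20 | -0--0  (sole → essential)
  23 | 1-11-  (sole → essential)
  25 | --001,-1-01
  29 | -1-01,111-1
  30 | --110,1-11-
  31 | 1-11-,111-1
Essential prime implicants: -0--0, 0--0-, 0-0--, 1-11-
Petrick residual → --001, --110, -1-01
Minimum SOP uses 7 PIs: c'd'e + cde' + b'e' + bd'e + a'd' + a'c' + acd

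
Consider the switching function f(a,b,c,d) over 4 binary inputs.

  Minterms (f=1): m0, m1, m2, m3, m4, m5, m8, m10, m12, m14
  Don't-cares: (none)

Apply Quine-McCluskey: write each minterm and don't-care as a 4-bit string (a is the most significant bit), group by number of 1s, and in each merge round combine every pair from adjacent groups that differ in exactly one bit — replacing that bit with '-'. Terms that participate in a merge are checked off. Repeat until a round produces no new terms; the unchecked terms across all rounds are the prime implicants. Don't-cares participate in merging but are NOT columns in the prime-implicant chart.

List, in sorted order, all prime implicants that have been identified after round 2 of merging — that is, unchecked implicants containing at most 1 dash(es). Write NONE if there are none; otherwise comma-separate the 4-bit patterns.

NONE

Round 0: 0000✓ 0001✓ 0010✓ 0011✓ 0100✓ 0101✓ 1000✓ 1010✓ 1100✓ 1110✓
Round 1: -000✓ -010✓ -100✓ 0-00✓ 0-01✓ 00-0✓ 00-1✓ 000-✓ 001-✓ 010-✓ 1-00✓ 1-10✓ 10-0✓ 11-0✓
Round 2: --00 -0-0 0-0- 00-- 1--0
PIs = {--00, -0-0, 0-0-, 00--, 1--0}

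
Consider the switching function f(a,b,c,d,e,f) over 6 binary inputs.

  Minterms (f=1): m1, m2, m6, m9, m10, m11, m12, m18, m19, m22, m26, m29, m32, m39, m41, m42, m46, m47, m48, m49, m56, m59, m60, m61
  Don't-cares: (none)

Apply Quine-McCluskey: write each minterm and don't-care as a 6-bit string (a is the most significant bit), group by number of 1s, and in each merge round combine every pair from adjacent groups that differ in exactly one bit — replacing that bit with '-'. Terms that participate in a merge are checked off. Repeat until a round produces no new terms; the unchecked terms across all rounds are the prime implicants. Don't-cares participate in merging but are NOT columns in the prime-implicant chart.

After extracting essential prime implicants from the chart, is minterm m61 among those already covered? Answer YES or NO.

Round 0: 000001✓ 000010✓ 000110✓ 001001✓ 001010✓ 001011✓ 001100 010010✓ 010011✓ 010110✓ 011010✓ 011101✓ 100000✓ 100111✓ 101001✓ 101010✓ 101110✓ 101111✓ 110000✓ 110001✓ 111000✓ 111011 111100✓ 111101✓
Round 1: -01001 -01010 -11101 0-0010✓ 0-0110✓ 0-1010✓ 00-001 00-010✓ 000-10✓ 0010-1 00101- 01-010✓ 010-10✓ 01001- 1-0000 10-111 101-10 10111- 11-000 11000- 111-00 11110-
Round 2: 0--010 0-0-10
PIs = {-01001, -01010, -11101, 0--010, 0-0-10, 00-001, 0010-1, 00101-, 001100, 01001-, 1-0000, 10-111, 101-10, 10111-, 11-000, 11000-, 111-00, 111011, 11110-}
Coverage chart:
  m1: 00-001 ←essential
  m2: 0--010,0-0-10
  m6: 0-0-10 ←essential
  m9: -01001,00-001,0010-1
  m10: -01010,0--010,00101-
  m11: 0010-1,00101-
  m12: 001100 ←essential
  m18: 0--010,0-0-10,01001-
  m19: 01001- ←essential
  m22: 0-0-10 ←essential
  m26: 0--010 ←essential
  m29: -11101 ←essential
  m32: 1-0000 ←essential
  m39: 10-111 ←essential
  m41: -01001 ←essential
  m42: -01010,101-10
  m46: 101-10,10111-
  m47: 10-111,10111-
  m48: 1-0000,11-000,11000-
  m49: 11000- ←essential
  m56: 11-000,111-00
  m59: 111011 ←essential
  m60: 111-00,11110-
  m61: -11101,11110-
Essential: -01001, -11101, 0--010, 0-0-10, 00-001, 001100, 01001-, 1-0000, 10-111, 11000-, 111011

YES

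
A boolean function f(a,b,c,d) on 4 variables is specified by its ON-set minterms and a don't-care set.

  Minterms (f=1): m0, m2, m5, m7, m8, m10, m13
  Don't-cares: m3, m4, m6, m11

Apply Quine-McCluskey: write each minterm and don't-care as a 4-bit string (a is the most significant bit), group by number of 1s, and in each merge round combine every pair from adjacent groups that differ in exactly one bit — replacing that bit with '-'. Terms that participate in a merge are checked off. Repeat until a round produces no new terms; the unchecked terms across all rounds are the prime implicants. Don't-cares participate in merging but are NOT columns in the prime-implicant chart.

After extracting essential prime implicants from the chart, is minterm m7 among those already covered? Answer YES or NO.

Round 0: 0000✓ 0010✓ 0011✓ 0100✓ 0101✓ 0110✓ 0111✓ 1000✓ 1010✓ 1011✓ 1101✓
Round 1: -000✓ -010✓ -011✓ -101 0-00✓ 0-10✓ 0-11✓ 00-0✓ 001-✓ 01-0✓ 01-1✓ 010-✓ 011-✓ 10-0✓ 101-✓
Round 2: -0-0 -01- 0--0 0-1- 01--
PIs = {-0-0, -01-, -101, 0--0, 0-1-, 01--}
Coverage chart:
  m0: -0-0,0--0
  m2: -0-0,-01-,0--0,0-1-
  m5: -101,01--
  m7: 0-1-,01--
  m8: -0-0 ←essential
  m10: -0-0,-01-
  m13: -101 ←essential
Essential: -0-0, -101

NO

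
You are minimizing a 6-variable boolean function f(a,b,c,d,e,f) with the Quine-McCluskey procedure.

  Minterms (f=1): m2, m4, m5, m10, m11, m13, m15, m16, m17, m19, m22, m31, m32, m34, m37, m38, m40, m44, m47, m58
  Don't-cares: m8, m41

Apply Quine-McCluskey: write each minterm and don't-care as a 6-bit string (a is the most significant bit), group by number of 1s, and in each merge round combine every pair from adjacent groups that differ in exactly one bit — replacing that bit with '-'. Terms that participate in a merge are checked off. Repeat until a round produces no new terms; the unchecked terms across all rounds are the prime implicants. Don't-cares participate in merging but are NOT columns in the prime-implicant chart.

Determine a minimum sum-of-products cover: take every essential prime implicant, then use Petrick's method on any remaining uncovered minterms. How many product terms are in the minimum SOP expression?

14

Round 0: 000010✓ 000100✓ 000101✓ 001000✓ 001010✓ 001011✓ 001101✓ 001111✓ 010000✓ 010001✓ 010011✓ 010110 011111✓ 100000✓ 100010✓ 100101✓ 100110✓ 101000✓ 101001✓ 101100✓ 101111✓ 111010
Round 1: -00010 -00101 -01000 -01111 0-1111 00-010 00-101 00010- 001-11 0010-0 00101- 0011-1 0100-1 01000- 10-000 100-10 1000-0 101-00 10100-
PIs = {-00010, -00101, -01000, -01111, 0-1111, 00-010, 00-101, 00010-, 001-11, 0010-0, 00101-, 0011-1, 0100-1, 01000-, 010110, 10-000, 100-10, 1000-0, 101-00, 10100-, 111010}
Coverage chart:
  m2: -00010,00-010
  m4: 00010- ←essential
  m5: -00101,00-101,00010-
  m10: 00-010,0010-0,00101-
  m11: 001-11,00101-
  m13: 00-101,0011-1
  m15: -01111,0-1111,001-11,0011-1
  m16: 01000- ←essential
  m17: 0100-1,01000-
  m19: 0100-1 ←essential
  m22: 010110 ←essential
  m31: 0-1111 ←essential
  m32: 10-000,1000-0
  m34: -00010,100-10,1000-0
  m37: -00101 ←essential
  m38: 100-10 ←essential
  m40: -01000,10-000,101-00,10100-
  m44: 101-00 ←essential
  m47: -01111 ←essential
  m58: 111010 ←essential
Essential: -00101, -01111, 0-1111, 00010-, 0100-1, 01000-, 010110, 100-10, 101-00, 111010
Petrick residual → -00010, 00-101, 00101-, 10-000
Min cover (14 terms): b'c'd'ef' + b'c'de'f + b'cdef + a'cdef + a'b'de'f + a'b'c'de' + a'b'cd'e + a'bc'd'f + a'bc'd'e' + a'bc'def' + ab'd'e'f' + ab'c'ef' + ab'ce'f' + abcd'ef'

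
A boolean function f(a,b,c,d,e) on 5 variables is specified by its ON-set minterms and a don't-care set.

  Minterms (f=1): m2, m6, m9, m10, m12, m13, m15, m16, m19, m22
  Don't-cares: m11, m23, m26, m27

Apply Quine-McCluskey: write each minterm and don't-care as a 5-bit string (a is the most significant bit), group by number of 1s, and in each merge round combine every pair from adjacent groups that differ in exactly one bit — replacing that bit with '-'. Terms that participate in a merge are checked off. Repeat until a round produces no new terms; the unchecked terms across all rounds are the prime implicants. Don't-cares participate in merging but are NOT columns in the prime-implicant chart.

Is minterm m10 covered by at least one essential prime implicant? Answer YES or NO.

size-2^0 implicants → 00010(✓)  00110(✓)  01001(✓)  01010(✓)  01011(✓)  01100(✓)  01101(✓)  01111(✓)  10000  10011(✓)  10110(✓)  10111(✓)  11010(✓)  11011(✓)
size-2^1 implicants → -0110  -1010(✓)  -1011(✓)  0-010  00-10  01-01(✓)  01-11(✓)  010-1(✓)  0101-(✓)  011-1(✓)  0110-  1-011  10-11  1011-  1101-(✓)
size-2^2 implicants → -101-  01--1
Unchecked terms (primes): -0110, -101-, 0-010, 00-10, 01--1, 0110-, 1-011, 10-11, 10000, 1011-
Minterm coverage:
  m2 ⊆ 0-010,00-10
  m6 ⊆ -0110,00-10
  m9 ⊆ 01--1 [E]
  m10 ⊆ -101-,0-010
  m12 ⊆ 0110- [E]
  m13 ⊆ 01--1,0110-
  m15 ⊆ 01--1 [E]
  m16 ⊆ 10000 [E]
  m19 ⊆ 1-011,10-11
  m22 ⊆ -0110,1011-
E = {01--1, 0110-, 10000}

NO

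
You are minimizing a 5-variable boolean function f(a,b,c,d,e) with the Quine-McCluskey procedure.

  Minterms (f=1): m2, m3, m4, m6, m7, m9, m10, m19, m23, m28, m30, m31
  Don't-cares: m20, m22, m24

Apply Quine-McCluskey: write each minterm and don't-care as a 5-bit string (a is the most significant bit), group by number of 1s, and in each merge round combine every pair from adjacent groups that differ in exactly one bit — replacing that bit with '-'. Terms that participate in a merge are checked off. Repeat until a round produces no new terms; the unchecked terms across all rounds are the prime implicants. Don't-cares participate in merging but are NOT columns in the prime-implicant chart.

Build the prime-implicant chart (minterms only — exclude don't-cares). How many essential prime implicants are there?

5

Round 0: 00010✓ 00011✓ 00100✓ 00110✓ 00111✓ 01001 01010✓ 10011✓ 10100✓ 10110✓ 10111✓ 11000✓ 11100✓ 11110✓ 11111✓
Round 1: -0011✓ -0100✓ -0110✓ -0111✓ 0-010 00-10✓ 00-11✓ 0001-✓ 001-0✓ 0011-✓ 1-100✓ 1-110✓ 1-111✓ 10-11✓ 101-0✓ 1011-✓ 11-00 111-0✓ 1111-✓
Round 2: -0-11 -01-0 -011- 00-1- 1-1-0 1-11-
PIs = {-0-11, -01-0, -011-, 0-010, 00-1-, 01001, 1-1-0, 1-11-, 11-00}
Coverage chart:
  m2: 0-010,00-1-
  m3: -0-11,00-1-
  m4: -01-0 ←essential
  m6: -01-0,-011-,00-1-
  m7: -0-11,-011-,00-1-
  m9: 01001 ←essential
  m10: 0-010 ←essential
  m19: -0-11 ←essential
  m23: -0-11,-011-,1-11-
  m28: 1-1-0,11-00
  m30: 1-1-0,1-11-
  m31: 1-11- ←essential
Essential: -0-11, -01-0, 0-010, 01001, 1-11-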